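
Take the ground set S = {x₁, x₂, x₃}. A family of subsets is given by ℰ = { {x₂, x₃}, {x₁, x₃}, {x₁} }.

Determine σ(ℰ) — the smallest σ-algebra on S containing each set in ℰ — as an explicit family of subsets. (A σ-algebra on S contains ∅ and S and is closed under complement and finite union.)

Take S₀ = ℰ ∪ {∅, S} = { {}, {x₁}, {x₁, x₃}, {x₂, x₃}, S }.
Step 1. New:
  {x₂}  = complement {x₁, x₃}
Step 2: 1 new —
  {x₁, x₂}  = {x₂} ∪ {x₁}
Step 3. New:
  {x₃}  = complement {x₁, x₂}
Step 4 adds nothing — fixpoint reached.

Hence σ(ℰ) has 8 members: { {}, {x₁}, {x₂}, {x₃}, {x₁, x₂}, {x₁, x₃}, {x₂, x₃}, S }.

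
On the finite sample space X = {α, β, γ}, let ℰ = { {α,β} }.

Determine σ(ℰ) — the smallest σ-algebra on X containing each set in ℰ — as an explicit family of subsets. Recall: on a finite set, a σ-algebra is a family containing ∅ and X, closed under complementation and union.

σ(ℰ) = { {}, {γ}, {α,β}, X }

Check:
Take S₀ = ℰ ∪ {∅, X} = { {}, {α,β}, X }.
Round 1. New:
  {γ}  = complement {α,β}
  |family| = 4
Round 2: closed — nothing new.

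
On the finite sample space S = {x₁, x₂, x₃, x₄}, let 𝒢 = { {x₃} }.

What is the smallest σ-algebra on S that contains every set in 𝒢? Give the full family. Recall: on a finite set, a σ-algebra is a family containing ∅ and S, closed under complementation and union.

σ(𝒢) = { {}, {x₃}, {x₁,x₂,x₄}, S }

Trace:
Take S₀ = 𝒢 ∪ {∅, S} = { {}, {x₃}, S }.
Step 1 (1 new):
  {x₁,x₂,x₄}  = S∖{x₃}
  — 4 sets.
Step 2 adds nothing — fixpoint reached.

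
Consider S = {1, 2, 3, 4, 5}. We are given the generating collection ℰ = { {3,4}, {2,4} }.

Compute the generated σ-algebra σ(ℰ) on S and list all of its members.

|σ(ℰ)| = 16.  σ(ℰ) = { {}, {2}, {3}, {4}, {1,5}, {2,3}, {2,4}, {3,4}, {1,2,5}, {1,3,5}, {1,4,5}, {2,3,4}, {1,2,3,5}, {1,2,4,5}, {1,3,4,5}, S }

Working:
Take S₀ = ℰ ∪ {∅, S} = { {}, {2,4}, {3,4}, S }.
Iteration 1: +3 →
  {1,2,5}  = complement {3,4}
  {1,3,5}  = complement {2,4}
  {2,3,4}  = {2,4} ∪ {3,4}
  |family| = 7
Iteration 2 adds 4:
  {1,5}  = complement {2,3,4}
  {1,2,3,5}  = {1,2,5} ∪ {1,3,5}
  {1,2,4,5}  = {1,2,5} ∪ {2,4}
  {1,3,4,5}  = {3,4} ∪ {1,3,5}
  |family| = 11
Iteration 3 adds 3:
  {2}  = complement {1,3,4,5}
  {3}  = complement {1,2,4,5}
  {4}  = complement {1,2,3,5}
  |family| = 14
Iteration 4 adds 2:
  {2,3}  = {3} ∪ {2}
  {1,4,5}  = {1,5} ∪ {4}
  |family| = 16
After Iteration 5 the family is unchanged; done.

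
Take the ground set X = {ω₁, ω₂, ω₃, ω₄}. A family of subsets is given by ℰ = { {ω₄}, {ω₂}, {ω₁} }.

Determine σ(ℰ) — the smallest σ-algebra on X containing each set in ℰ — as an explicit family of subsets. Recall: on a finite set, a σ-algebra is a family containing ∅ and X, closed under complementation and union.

Take S₀ = ℰ ∪ {∅, X} = { {}, {ω₁}, {ω₂}, {ω₄}, X }.
Round 1: 6 new —
  {ω₁, ω₂}  = {ω₂} ∪ {ω₁}
  {ω₁, ω₄}  = {ω₄} ∪ {ω₁}
  {ω₂, ω₄}  = {ω₄} ∪ {ω₂}
  {ω₁, ω₂, ω₃}  = {ω₄}ᶜ
  {ω₁, ω₃, ω₄}  = {ω₂}ᶜ
  {ω₂, ω₃, ω₄}  = {ω₁}ᶜ
  [11 total]
Round 2: 4 new —
  {ω₁, ω₃}  = {ω₂, ω₄}ᶜ
  {ω₂, ω₃}  = {ω₁, ω₄}ᶜ
  {ω₃, ω₄}  = {ω₁, ω₂}ᶜ
  {ω₁, ω₂, ω₄}  = {ω₁, ω₂} ∪ {ω₁, ω₄}
  [15 total]
Round 3 (1 new):
  {ω₃}  = {ω₁, ω₂, ω₄}ᶜ
  [16 total]
Round 4: no new sets; the family is a σ-algebra.

Therefore σ(ℰ) = { {}, {ω₁}, {ω₂}, {ω₃}, {ω₄}, {ω₁, ω₂}, {ω₁, ω₃}, {ω₁, ω₄}, {ω₂, ω₃}, {ω₂, ω₄}, {ω₃, ω₄}, {ω₁, ω₂, ω₃}, {ω₁, ω₂, ω₄}, {ω₁, ω₃, ω₄}, {ω₂, ω₃, ω₄}, X } (|σ(ℰ)| = 16).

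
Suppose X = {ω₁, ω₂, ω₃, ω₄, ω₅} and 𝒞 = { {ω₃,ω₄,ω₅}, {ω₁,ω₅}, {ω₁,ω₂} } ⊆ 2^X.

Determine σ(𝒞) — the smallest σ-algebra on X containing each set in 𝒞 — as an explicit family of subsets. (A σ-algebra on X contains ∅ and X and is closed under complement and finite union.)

Answer: σ(𝒞) = { {}, {ω₁}, {ω₂}, {ω₅}, {ω₁,ω₂}, {ω₁,ω₅}, {ω₂,ω₅}, {ω₃,ω₄}, {ω₁,ω₂,ω₅}, {ω₁,ω₃,ω₄}, {ω₂,ω₃,ω₄}, {ω₃,ω₄,ω₅}, {ω₁,ω₂,ω₃,ω₄}, {ω₁,ω₃,ω₄,ω₅}, {ω₂,ω₃,ω₄,ω₅}, X }

Working:
Take S₀ = 𝒞 ∪ {∅, X} = { {}, {ω₁,ω₂}, {ω₁,ω₅}, {ω₃,ω₄,ω₅}, X }.
Step 1. New:
  {ω₁,ω₂,ω₅}  = {ω₁,ω₂} ∪ {ω₁,ω₅}
  {ω₂,ω₃,ω₄}  = {ω₁,ω₅}ᶜ
  {ω₁,ω₃,ω₄,ω₅}  = {ω₃,ω₄,ω₅} ∪ {ω₁,ω₅}
Step 2 adds 4:
  {ω₂}  = {ω₁,ω₃,ω₄,ω₅}ᶜ
  {ω₃,ω₄}  = {ω₁,ω₂,ω₅}ᶜ
  {ω₁,ω₂,ω₃,ω₄}  = {ω₂,ω₃,ω₄} ∪ {ω₁,ω₂}
  {ω₂,ω₃,ω₄,ω₅}  = {ω₃,ω₄,ω₅} ∪ {ω₂,ω₃,ω₄}
Step 3 adds 2:
  {ω₁}  = {ω₂,ω₃,ω₄,ω₅}ᶜ
  {ω₅}  = {ω₁,ω₂,ω₃,ω₄}ᶜ
Step 4: 2 new —
  {ω₂,ω₅}  = {ω₂} ∪ {ω₅}
  {ω₁,ω₃,ω₄}  = {ω₃,ω₄} ∪ {ω₁}
Step 5: already closed under ᶜ and ∪.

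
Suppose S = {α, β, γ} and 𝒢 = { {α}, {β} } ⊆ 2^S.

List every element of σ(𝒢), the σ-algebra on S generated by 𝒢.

σ(𝒢) = { ∅, {α}, {β}, {γ}, {α, β}, {α, γ}, {β, γ}, S }

Derivation:
Initial family (4 sets): { ∅, {α}, {β}, S }.
Step 1 (3 new):
  {α, β}  = {α} ∪ {β}
  {α, γ}  = ᶜ of {β}
  {β, γ}  = ᶜ of {α}
  |family| = 7
Step 2: 1 new —
  {γ}  = ᶜ of {α, β}
  |family| = 8
Step 3: already closed under ᶜ and ∪.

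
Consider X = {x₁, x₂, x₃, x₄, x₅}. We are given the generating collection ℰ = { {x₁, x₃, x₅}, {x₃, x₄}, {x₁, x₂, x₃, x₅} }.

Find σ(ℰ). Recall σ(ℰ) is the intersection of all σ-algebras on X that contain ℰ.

Seed the family with ℰ together with ∅ and X: { ∅, {x₃, x₄}, {x₁, x₃, x₅}, {x₁, x₂, x₃, x₅}, X }.
Pass 1 adds 4:
  {x₄}  = {x₁, x₂, x₃, x₅}ᶜ
  {x₂, x₄}  = {x₁, x₃, x₅}ᶜ
  {x₁, x₂, x₅}  = {x₃, x₄}ᶜ
  {x₁, x₃, x₄, x₅}  = {x₃, x₄} ∪ {x₁, x₃, x₅}
  (now 9)
Pass 2 (3 new):
  {x₂}  = {x₁, x₃, x₄, x₅}ᶜ
  {x₂, x₃, x₄}  = {x₃, x₄} ∪ {x₂, x₄}
  {x₁, x₂, x₄, x₅}  = {x₁, x₂, x₅} ∪ {x₄}
  (now 12)
Pass 3: 2 new —
  {x₃}  = {x₁, x₂, x₄, x₅}ᶜ
  {x₁, x₅}  = {x₂, x₃, x₄}ᶜ
  (now 14)
Pass 4 (2 new):
  {x₂, x₃}  = {x₃} ∪ {x₂}
  {x₁, x₄, x₅}  = {x₁, x₅} ∪ {x₄}
  (now 16)
Pass 5: stable.

|σ(ℰ)| = 16.  σ(ℰ) = { ∅, {x₂}, {x₃}, {x₄}, {x₁, x₅}, {x₂, x₃}, {x₂, x₄}, {x₃, x₄}, {x₁, x₂, x₅}, {x₁, x₃, x₅}, {x₁, x₄, x₅}, {x₂, x₃, x₄}, {x₁, x₂, x₃, x₅}, {x₁, x₂, x₄, x₅}, {x₁, x₃, x₄, x₅}, X }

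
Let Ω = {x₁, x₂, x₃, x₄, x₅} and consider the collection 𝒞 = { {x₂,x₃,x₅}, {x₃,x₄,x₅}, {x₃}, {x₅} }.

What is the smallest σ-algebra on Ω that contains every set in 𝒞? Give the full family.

Take S₀ = 𝒞 ∪ {∅, Ω} = { {}, {x₃}, {x₅}, {x₂,x₃,x₅}, {x₃,x₄,x₅}, Ω }.
Iteration 1. New:
  {x₁,x₂}  = Ω∖{x₃,x₄,x₅}
  {x₁,x₄}  = Ω∖{x₂,x₃,x₅}
  {x₃,x₅}  = {x₃} ∪ {x₅}
  {x₁,x₂,x₃,x₄}  = Ω∖{x₅}
  {x₁,x₂,x₄,x₅}  = Ω∖{x₃}
  {x₂,x₃,x₄,x₅}  = {x₃,x₄,x₅} ∪ {x₂,x₃,x₅}
Iteration 2 adds 8:
  {x₁}  = Ω∖{x₂,x₃,x₄,x₅}
  {x₁,x₂,x₃}  = {x₁,x₂} ∪ {x₃}
  {x₁,x₂,x₄}  = Ω∖{x₃,x₅}
  {x₁,x₂,x₅}  = {x₁,x₂} ∪ {x₅}
  {x₁,x₃,x₄}  = {x₃} ∪ {x₁,x₄}
  {x₁,x₄,x₅}  = {x₅} ∪ {x₁,x₄}
  {x₁,x₂,x₃,x₅}  = {x₁,x₂} ∪ {x₂,x₃,x₅}
  {x₁,x₃,x₄,x₅}  = {x₃,x₄,x₅} ∪ {x₁,x₄}
Iteration 3: 9 new —
  {x₂}  = Ω∖{x₁,x₃,x₄,x₅}
  {x₄}  = Ω∖{x₁,x₂,x₃,x₅}
  {x₁,x₃}  = {x₃} ∪ {x₁}
  {x₁,x₅}  = {x₅} ∪ {x₁}
  {x₂,x₃}  = Ω∖{x₁,x₄,x₅}
  {x₂,x₅}  = Ω∖{x₁,x₃,x₄}
  {x₃,x₄}  = Ω∖{x₁,x₂,x₅}
  {x₄,x₅}  = Ω∖{x₁,x₂,x₃}
  {x₁,x₃,x₅}  = {x₃,x₅} ∪ {x₁}
Iteration 4 (3 new):
  {x₂,x₄}  = Ω∖{x₁,x₃,x₅}
  {x₂,x₃,x₄}  = Ω∖{x₁,x₅}
  {x₂,x₄,x₅}  = Ω∖{x₁,x₃}
After Iteration 5 the family is unchanged; done.

|σ(𝒞)| = 32.  σ(𝒞) = { {}, {x₁}, {x₂}, {x₃}, {x₄}, {x₅}, {x₁,x₂}, {x₁,x₃}, {x₁,x₄}, {x₁,x₅}, {x₂,x₃}, {x₂,x₄}, {x₂,x₅}, {x₃,x₄}, {x₃,x₅}, {x₄,x₅}, {x₁,x₂,x₃}, {x₁,x₂,x₄}, {x₁,x₂,x₅}, {x₁,x₃,x₄}, {x₁,x₃,x₅}, {x₁,x₄,x₅}, {x₂,x₃,x₄}, {x₂,x₃,x₅}, {x₂,x₄,x₅}, {x₃,x₄,x₅}, {x₁,x₂,x₃,x₄}, {x₁,x₂,x₃,x₅}, {x₁,x₂,x₄,x₅}, {x₁,x₃,x₄,x₅}, {x₂,x₃,x₄,x₅}, Ω }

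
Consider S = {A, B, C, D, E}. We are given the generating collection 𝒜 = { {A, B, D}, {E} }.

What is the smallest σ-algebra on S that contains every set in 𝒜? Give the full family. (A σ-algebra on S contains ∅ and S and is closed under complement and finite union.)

Initial family (4 sets): { {}, {E}, {A, B, D}, S }.
Step 1 (3 new):
  {C, E}  = S∖{A, B, D}
  {A, B, C, D}  = S∖{E}
  {A, B, D, E}  = {A, B, D} ∪ {E}
  |family| = 7
Step 2. New:
  {C}  = S∖{A, B, D, E}
  |family| = 8
Step 3: stable.

Therefore σ(𝒜) = { {}, {C}, {E}, {C, E}, {A, B, D}, {A, B, C, D}, {A, B, D, E}, S } (|σ(𝒜)| = 8).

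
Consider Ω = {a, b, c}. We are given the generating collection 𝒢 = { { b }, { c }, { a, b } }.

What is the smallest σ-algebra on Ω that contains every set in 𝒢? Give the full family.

Seed the family with 𝒢 together with ∅ and Ω: { {  }, { b }, { c }, { a, b }, Ω }.
Pass 1: +2 →
  { a, c }  = complement { b }
  { b, c }  = { c } ∪ { b }
  (now 7)
Pass 2: +1 →
  { a }  = complement { b, c }
  (now 8)
Pass 3: stable.

Hence σ(𝒢) has 8 members: { {  }, { a }, { b }, { c }, { a, b }, { a, c }, { b, c }, Ω }.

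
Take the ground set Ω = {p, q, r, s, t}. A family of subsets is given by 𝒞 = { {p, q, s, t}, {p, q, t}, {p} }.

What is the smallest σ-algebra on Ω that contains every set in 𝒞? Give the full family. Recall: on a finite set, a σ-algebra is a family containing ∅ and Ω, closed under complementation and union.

Seed the family with 𝒞 together with ∅ and Ω: { {}, {p}, {p, q, t}, {p, q, s, t}, Ω }.
Round 1. New:
  {r}  = complement {p, q, s, t}
  {r, s}  = complement {p, q, t}
  {q, r, s, t}  = complement {p}
Round 2: +3 →
  {p, r}  = {r} ∪ {p}
  {p, r, s}  = {r, s} ∪ {p}
  {p, q, r, t}  = {r} ∪ {p, q, t}
Round 3 (3 new):
  {s}  = complement {p, q, r, t}
  {q, t}  = complement {p, r, s}
  {q, s, t}  = complement {p, r}
Round 4: +2 →
  {p, s}  = {s} ∪ {p}
  {q, r, t}  = {r} ∪ {q, t}
Round 5: closed — nothing new.

σ(𝒞) = { {}, {p}, {r}, {s}, {p, r}, {p, s}, {q, t}, {r, s}, {p, q, t}, {p, r, s}, {q, r, t}, {q, s, t}, {p, q, r, t}, {p, q, s, t}, {q, r, s, t}, Ω }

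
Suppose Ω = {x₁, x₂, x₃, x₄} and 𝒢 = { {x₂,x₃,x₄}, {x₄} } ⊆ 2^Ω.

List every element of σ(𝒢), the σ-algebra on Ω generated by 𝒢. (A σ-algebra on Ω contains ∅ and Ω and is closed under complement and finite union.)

σ(𝒢) (8 sets): { {}, {x₁}, {x₄}, {x₁,x₄}, {x₂,x₃}, {x₁,x₂,x₃}, {x₂,x₃,x₄}, Ω }

Derivation:
Take S₀ = 𝒢 ∪ {∅, Ω} = { {}, {x₄}, {x₂,x₃,x₄}, Ω }.
Iteration 1: 2 new —
  {x₁}  = complement {x₂,x₃,x₄}
  {x₁,x₂,x₃}  = complement {x₄}
  — 6 sets.
Iteration 2. New:
  {x₁,x₄}  = {x₄} ∪ {x₁}
  — 7 sets.
Iteration 3 (1 new):
  {x₂,x₃}  = complement {x₁,x₄}
  — 8 sets.
Iteration 4: already closed under ᶜ and ∪.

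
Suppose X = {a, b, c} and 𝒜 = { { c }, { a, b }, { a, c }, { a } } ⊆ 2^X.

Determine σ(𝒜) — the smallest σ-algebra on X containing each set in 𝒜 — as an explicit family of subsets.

Begin from { {  }, { a }, { c }, { a, b }, { a, c }, X } (that is, 𝒜 plus ∅ and X).
Step 1. New:
  { b }  = complement { a, c }
  { b, c }  = complement { a }
  — 8 sets.
Step 2: closed — nothing new.

Therefore σ(𝒜) = { {  }, { a }, { b }, { c }, { a, b }, { a, c }, { b, c }, X } (|σ(𝒜)| = 8).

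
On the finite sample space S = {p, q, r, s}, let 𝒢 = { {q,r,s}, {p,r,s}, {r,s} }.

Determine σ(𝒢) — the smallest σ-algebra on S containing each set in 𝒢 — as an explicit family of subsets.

Start: 𝒢 ∪ {∅, S} = { {}, {r,s}, {p,r,s}, {q,r,s}, S }.
Round 1 (3 new):
  {p}  = complement {q,r,s}
  {q}  = complement {p,r,s}
  {p,q}  = complement {r,s}
  — 8 sets.
Round 2 adds nothing — fixpoint reached.

Hence σ(𝒢) has 8 members: { {}, {p}, {q}, {p,q}, {r,s}, {p,r,s}, {q,r,s}, S }.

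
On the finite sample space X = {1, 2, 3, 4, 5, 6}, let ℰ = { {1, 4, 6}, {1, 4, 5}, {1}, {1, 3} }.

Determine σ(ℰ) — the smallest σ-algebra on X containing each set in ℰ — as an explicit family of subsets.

Initial family (6 sets): { {}, {1}, {1, 3}, {1, 4, 5}, {1, 4, 6}, X }.
Step 1 (7 new):
  {2, 3, 5}  = ᶜ of {1, 4, 6}
  {2, 3, 6}  = ᶜ of {1, 4, 5}
  {1, 3, 4, 5}  = {1, 4, 5} ∪ {1, 3}
  {1, 3, 4, 6}  = {1, 3} ∪ {1, 4, 6}
  {1, 4, 5, 6}  = {1, 4, 5} ∪ {1, 4, 6}
  {2, 4, 5, 6}  = ᶜ of {1, 3}
  {2, 3, 4, 5, 6}  = ᶜ of {1}
  (now 13)
Step 2 (10 new):
  {2, 3}  = ᶜ of {1, 4, 5, 6}
  {2, 5}  = ᶜ of {1, 3, 4, 6}
  {2, 6}  = ᶜ of {1, 3, 4, 5}
  {1, 2, 3, 5}  = {2, 3, 5} ∪ {1, 3}
  {1, 2, 3, 6}  = {2, 3, 6} ∪ {1, 3}
  {2, 3, 5, 6}  = {2, 3, 6} ∪ {2, 3, 5}
  {1, 2, 3, 4, 5}  = {1, 4, 5} ∪ {2, 3, 5}
  {1, 2, 3, 4, 6}  = {2, 3, 6} ∪ {1, 4, 6}
  {1, 2, 4, 5, 6}  = {1, 4, 5} ∪ {2, 4, 5, 6}
  {1, 3, 4, 5, 6}  = {1, 4, 5} ∪ {1, 3, 4, 6}
  (now 23)
Step 3 adds 14:
  {2}  = ᶜ of {1, 3, 4, 5, 6}
  {3}  = ᶜ of {1, 2, 4, 5, 6}
  {5}  = ᶜ of {1, 2, 3, 4, 6}
  {6}  = ᶜ of {1, 2, 3, 4, 5}
  {1, 4}  = ᶜ of {2, 3, 5, 6}
  {4, 5}  = ᶜ of {1, 2, 3, 6}
  {4, 6}  = ᶜ of {1, 2, 3, 5}
  {1, 2, 3}  = {1, 3} ∪ {2, 3}
  {1, 2, 5}  = {2, 5} ∪ {1}
  {1, 2, 6}  = {2, 6} ∪ {1}
  {2, 5, 6}  = {2, 5} ∪ {2, 6}
  {1, 2, 4, 5}  = {2, 5} ∪ {1, 4, 5}
  {1, 2, 4, 6}  = {1, 4, 6} ∪ {2, 6}
  {1, 2, 3, 5, 6}  = {2, 5} ∪ {1, 2, 3, 6}
  (now 37)
Step 4 (20 new):
  {4}  = ᶜ of {1, 2, 3, 5, 6}
  {1, 2}  = {2} ∪ {1}
  {1, 5}  = {5} ∪ {1}
  {1, 6}  = {6} ∪ {1}
  {3, 5}  = ᶜ of {1, 2, 4, 6}
  {3, 6}  = ᶜ of {1, 2, 4, 5}
  {5, 6}  = {6} ∪ {5}
  {1, 2, 4}  = {2} ∪ {1, 4}
  {1, 3, 4}  = ᶜ of {2, 5, 6}
  {1, 3, 5}  = {5} ∪ {1, 3}
  {1, 3, 6}  = {6} ∪ {1, 3}
  {2, 4, 5}  = {2, 5} ∪ {4, 5}
  {2, 4, 6}  = {2} ∪ {4, 6}
  {3, 4, 5}  = ᶜ of {1, 2, 6}
  {3, 4, 6}  = ᶜ of {1, 2, 5}
  {4, 5, 6}  = ᶜ of {1, 2, 3}
  {1, 2, 3, 4}  = {1, 2, 3} ∪ {1, 4}
  {1, 2, 5, 6}  = {2, 5} ∪ {1, 2, 6}
  {2, 3, 4, 5}  = {4, 5} ∪ {2, 3, 5}
  {2, 3, 4, 6}  = {2, 3, 6} ∪ {4, 6}
  (now 57)
Step 5 adds 7:
  {2, 4}  = {2} ∪ {4}
  {3, 4}  = ᶜ of {1, 2, 5, 6}
  {1, 5, 6}  = {5, 6} ∪ {1, 6}
  {2, 3, 4}  = {2, 3} ∪ {4}
  {3, 5, 6}  = ᶜ of {1, 2, 4}
  {1, 3, 5, 6}  = {5, 6} ∪ {1, 3, 6}
  {3, 4, 5, 6}  = ᶜ of {1, 2}
  (now 64)
Step 6: closed — nothing new.

Therefore σ(ℰ) = { {}, {1}, {2}, {3}, {4}, {5}, {6}, {1, 2}, {1, 3}, {1, 4}, {1, 5}, {1, 6}, {2, 3}, {2, 4}, {2, 5}, {2, 6}, {3, 4}, {3, 5}, {3, 6}, {4, 5}, {4, 6}, {5, 6}, {1, 2, 3}, {1, 2, 4}, {1, 2, 5}, {1, 2, 6}, {1, 3, 4}, {1, 3, 5}, {1, 3, 6}, {1, 4, 5}, {1, 4, 6}, {1, 5, 6}, {2, 3, 4}, {2, 3, 5}, {2, 3, 6}, {2, 4, 5}, {2, 4, 6}, {2, 5, 6}, {3, 4, 5}, {3, 4, 6}, {3, 5, 6}, {4, 5, 6}, {1, 2, 3, 4}, {1, 2, 3, 5}, {1, 2, 3, 6}, {1, 2, 4, 5}, {1, 2, 4, 6}, {1, 2, 5, 6}, {1, 3, 4, 5}, {1, 3, 4, 6}, {1, 3, 5, 6}, {1, 4, 5, 6}, {2, 3, 4, 5}, {2, 3, 4, 6}, {2, 3, 5, 6}, {2, 4, 5, 6}, {3, 4, 5, 6}, {1, 2, 3, 4, 5}, {1, 2, 3, 4, 6}, {1, 2, 3, 5, 6}, {1, 2, 4, 5, 6}, {1, 3, 4, 5, 6}, {2, 3, 4, 5, 6}, X } (|σ(ℰ)| = 64).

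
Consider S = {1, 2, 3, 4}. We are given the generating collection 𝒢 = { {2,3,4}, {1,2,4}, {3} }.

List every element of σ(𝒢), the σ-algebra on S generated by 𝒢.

Start: 𝒢 ∪ {∅, S} = { {}, {3}, {1,2,4}, {2,3,4}, S }.
Pass 1: +1 →
  {1}  = complement {2,3,4}
Pass 2 adds 1:
  {1,3}  = {3} ∪ {1}
Pass 3 adds 1:
  {2,4}  = complement {1,3}
Pass 4 adds nothing — fixpoint reached.

Therefore σ(𝒢) = { {}, {1}, {3}, {1,3}, {2,4}, {1,2,4}, {2,3,4}, S } (|σ(𝒢)| = 8).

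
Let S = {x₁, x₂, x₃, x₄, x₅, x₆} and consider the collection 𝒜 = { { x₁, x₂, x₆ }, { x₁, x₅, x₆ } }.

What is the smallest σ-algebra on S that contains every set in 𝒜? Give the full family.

Initial family (4 sets): { {  }, { x₁, x₂, x₆ }, { x₁, x₅, x₆ }, S }.
Step 1 (3 new):
  { x₂, x₃, x₄ }  = ᶜ of { x₁, x₅, x₆ }
  { x₃, x₄, x₅ }  = ᶜ of { x₁, x₂, x₆ }
  { x₁, x₂, x₅, x₆ }  = { x₁, x₅, x₆ } ∪ { x₁, x₂, x₆ }
Step 2: 4 new —
  { x₃, x₄ }  = ᶜ of { x₁, x₂, x₅, x₆ }
  { x₂, x₃, x₄, x₅ }  = { x₃, x₄, x₅ } ∪ { x₂, x₃, x₄ }
  { x₁, x₂, x₃, x₄, x₆ }  = { x₂, x₃, x₄ } ∪ { x₁, x₂, x₆ }
  { x₁, x₃, x₄, x₅, x₆ }  = { x₃, x₄, x₅ } ∪ { x₁, x₅, x₆ }
Step 3: 3 new —
  { x₂ }  = ᶜ of { x₁, x₃, x₄, x₅, x₆ }
  { x₅ }  = ᶜ of { x₁, x₂, x₃, x₄, x₆ }
  { x₁, x₆ }  = ᶜ of { x₂, x₃, x₄, x₅ }
Step 4: +2 →
  { x₂, x₅ }  = { x₂ } ∪ { x₅ }
  { x₁, x₃, x₄, x₆ }  = { x₃, x₄ } ∪ { x₁, x₆ }
Step 5: closed — nothing new.

|σ(𝒜)| = 16.  σ(𝒜) = { {  }, { x₂ }, { x₅ }, { x₁, x₆ }, { x₂, x₅ }, { x₃, x₄ }, { x₁, x₂, x₆ }, { x₁, x₅, x₆ }, { x₂, x₃, x₄ }, { x₃, x₄, x₅ }, { x₁, x₂, x₅, x₆ }, { x₁, x₃, x₄, x₆ }, { x₂, x₃, x₄, x₅ }, { x₁, x₂, x₃, x₄, x₆ }, { x₁, x₃, x₄, x₅, x₆ }, S }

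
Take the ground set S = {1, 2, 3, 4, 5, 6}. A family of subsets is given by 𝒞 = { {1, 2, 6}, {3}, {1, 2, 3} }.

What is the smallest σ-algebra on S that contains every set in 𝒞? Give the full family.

Initial family (5 sets): { {}, {3}, {1, 2, 3}, {1, 2, 6}, S }.
Round 1. New:
  {3, 4, 5}  = ᶜ of {1, 2, 6}
  {4, 5, 6}  = ᶜ of {1, 2, 3}
  {1, 2, 3, 6}  = {3} ∪ {1, 2, 6}
  {1, 2, 4, 5, 6}  = ᶜ of {3}
  — 9 sets.
Round 2 adds 3:
  {4, 5}  = ᶜ of {1, 2, 3, 6}
  {3, 4, 5, 6}  = {3, 4, 5} ∪ {4, 5, 6}
  {1, 2, 3, 4, 5}  = {3, 4, 5} ∪ {1, 2, 3}
  — 12 sets.
Round 3: 2 new —
  {6}  = ᶜ of {1, 2, 3, 4, 5}
  {1, 2}  = ᶜ of {3, 4, 5, 6}
  — 14 sets.
Round 4 (2 new):
  {3, 6}  = {3} ∪ {6}
  {1, 2, 4, 5}  = {4, 5} ∪ {1, 2}
  — 16 sets.
Round 5: stable.

Therefore σ(𝒞) = { {}, {3}, {6}, {1, 2}, {3, 6}, {4, 5}, {1, 2, 3}, {1, 2, 6}, {3, 4, 5}, {4, 5, 6}, {1, 2, 3, 6}, {1, 2, 4, 5}, {3, 4, 5, 6}, {1, 2, 3, 4, 5}, {1, 2, 4, 5, 6}, S } (|σ(𝒞)| = 16).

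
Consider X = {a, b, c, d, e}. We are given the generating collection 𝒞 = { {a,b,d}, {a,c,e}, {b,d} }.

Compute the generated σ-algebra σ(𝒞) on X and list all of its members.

Initial family (5 sets): { {}, {b,d}, {a,b,d}, {a,c,e}, X }.
Round 1. New:
  {c,e}  = complement {a,b,d}
  |family| = 6
Round 2 (1 new):
  {b,c,d,e}  = {c,e} ∪ {b,d}
  |family| = 7
Round 3 (1 new):
  {a}  = complement {b,c,d,e}
  |family| = 8
After Round 4 the family is unchanged; done.

Therefore σ(𝒞) = { {}, {a}, {b,d}, {c,e}, {a,b,d}, {a,c,e}, {b,c,d,e}, X } (|σ(𝒞)| = 8).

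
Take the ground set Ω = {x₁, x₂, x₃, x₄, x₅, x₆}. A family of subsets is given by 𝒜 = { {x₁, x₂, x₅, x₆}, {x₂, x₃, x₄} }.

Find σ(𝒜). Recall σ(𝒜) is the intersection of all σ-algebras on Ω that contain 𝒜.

Answer: σ(𝒜) = { ∅, {x₂}, {x₃, x₄}, {x₁, x₅, x₆}, {x₂, x₃, x₄}, {x₁, x₂, x₅, x₆}, {x₁, x₃, x₄, x₅, x₆}, Ω }

Trace:
Take S₀ = 𝒜 ∪ {∅, Ω} = { ∅, {x₂, x₃, x₄}, {x₁, x₂, x₅, x₆}, Ω }.
Round 1. New:
  {x₃, x₄}  = complement {x₁, x₂, x₅, x₆}
  {x₁, x₅, x₆}  = complement {x₂, x₃, x₄}
Round 2: +1 →
  {x₁, x₃, x₄, x₅, x₆}  = {x₃, x₄} ∪ {x₁, x₅, x₆}
Round 3: 1 new —
  {x₂}  = complement {x₁, x₃, x₄, x₅, x₆}
After Round 4 the family is unchanged; done.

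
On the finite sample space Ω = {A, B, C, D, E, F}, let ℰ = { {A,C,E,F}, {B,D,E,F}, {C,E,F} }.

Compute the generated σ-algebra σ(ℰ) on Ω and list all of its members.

Seed the family with ℰ together with ∅ and Ω: { ∅, {C,E,F}, {A,C,E,F}, {B,D,E,F}, Ω }.
Step 1: 4 new —
  {A,C}  = {B,D,E,F}ᶜ
  {B,D}  = {A,C,E,F}ᶜ
  {A,B,D}  = {C,E,F}ᶜ
  {B,C,D,E,F}  = {B,D,E,F} ∪ {C,E,F}
  [9 total]
Step 2. New:
  {A}  = {B,C,D,E,F}ᶜ
  {A,B,C,D}  = {A,B,D} ∪ {A,C}
  {A,B,D,E,F}  = {A,B,D} ∪ {B,D,E,F}
  [12 total]
Step 3: +2 →
  {C}  = {A,B,D,E,F}ᶜ
  {E,F}  = {A,B,C,D}ᶜ
  [14 total]
Step 4: 2 new —
  {A,E,F}  = {E,F} ∪ {A}
  {B,C,D}  = {C} ∪ {B,D}
  [16 total]
After Step 5 the family is unchanged; done.

|σ(ℰ)| = 16.  σ(ℰ) = { ∅, {A}, {C}, {A,C}, {B,D}, {E,F}, {A,B,D}, {A,E,F}, {B,C,D}, {C,E,F}, {A,B,C,D}, {A,C,E,F}, {B,D,E,F}, {A,B,D,E,F}, {B,C,D,E,F}, Ω }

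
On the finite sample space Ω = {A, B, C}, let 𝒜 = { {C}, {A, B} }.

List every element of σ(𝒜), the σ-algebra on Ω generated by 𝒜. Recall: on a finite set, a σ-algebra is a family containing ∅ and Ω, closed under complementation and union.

Answer: σ(𝒜) = { ∅, {C}, {A, B}, Ω }

Derivation:
Initial family (4 sets): { ∅, {C}, {A, B}, Ω }.
After Round 1 the family is unchanged; done.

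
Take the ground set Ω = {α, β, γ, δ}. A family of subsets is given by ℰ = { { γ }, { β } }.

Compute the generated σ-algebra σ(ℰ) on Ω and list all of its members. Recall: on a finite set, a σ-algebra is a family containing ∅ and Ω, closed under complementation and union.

σ(ℰ) (8 sets): { ∅, { β }, { γ }, { α, δ }, { β, γ }, { α, β, δ }, { α, γ, δ }, Ω }

Check:
Initial family (4 sets): { ∅, { β }, { γ }, Ω }.
Iteration 1 (3 new):
  { β, γ }  = { γ } ∪ { β }
  { α, β, δ }  = complement { γ }
  { α, γ, δ }  = complement { β }
  [7 total]
Iteration 2: 1 new —
  { α, δ }  = complement { β, γ }
  [8 total]
After Iteration 3 the family is unchanged; done.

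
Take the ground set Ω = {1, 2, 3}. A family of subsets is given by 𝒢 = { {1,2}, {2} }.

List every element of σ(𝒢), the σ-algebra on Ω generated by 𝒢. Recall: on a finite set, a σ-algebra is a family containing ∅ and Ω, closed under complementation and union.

|σ(𝒢)| = 8.  σ(𝒢) = { {}, {1}, {2}, {3}, {1,2}, {1,3}, {2,3}, Ω }

Derivation:
Take S₀ = 𝒢 ∪ {∅, Ω} = { {}, {2}, {1,2}, Ω }.
Iteration 1 (2 new):
  {3}  = ᶜ of {1,2}
  {1,3}  = ᶜ of {2}
  |family| = 6
Iteration 2: 1 new —
  {2,3}  = {3} ∪ {2}
  |family| = 7
Iteration 3: 1 new —
  {1}  = ᶜ of {2,3}
  |family| = 8
Iteration 4: no new sets; the family is a σ-algebra.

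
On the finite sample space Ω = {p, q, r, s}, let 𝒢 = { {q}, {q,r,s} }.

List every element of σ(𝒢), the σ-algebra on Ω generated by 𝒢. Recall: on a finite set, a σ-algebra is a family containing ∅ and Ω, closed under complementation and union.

Begin from { {}, {q}, {q,r,s}, Ω } (that is, 𝒢 plus ∅ and Ω).
Iteration 1. New:
  {p}  = {q,r,s}ᶜ
  {p,r,s}  = {q}ᶜ
  (now 6)
Iteration 2 (1 new):
  {p,q}  = {q} ∪ {p}
  (now 7)
Iteration 3: 1 new —
  {r,s}  = {p,q}ᶜ
  (now 8)
Iteration 4: no new sets; the family is a σ-algebra.

|σ(𝒢)| = 8.  σ(𝒢) = { {}, {p}, {q}, {p,q}, {r,s}, {p,r,s}, {q,r,s}, Ω }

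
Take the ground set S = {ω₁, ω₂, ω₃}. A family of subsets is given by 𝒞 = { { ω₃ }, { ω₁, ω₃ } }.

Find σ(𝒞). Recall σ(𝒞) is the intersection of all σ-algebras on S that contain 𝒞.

Begin from { {}, { ω₃ }, { ω₁, ω₃ }, S } (that is, 𝒞 plus ∅ and S).
Pass 1: +2 →
  { ω₂ }  = { ω₁, ω₃ }ᶜ
  { ω₁, ω₂ }  = { ω₃ }ᶜ
  — 6 sets.
Pass 2: +1 →
  { ω₂, ω₃ }  = { ω₃ } ∪ { ω₂ }
  — 7 sets.
Pass 3: 1 new —
  { ω₁ }  = { ω₂, ω₃ }ᶜ
  — 8 sets.
Pass 4: already closed under ᶜ and ∪.

Therefore σ(𝒞) = { {}, { ω₁ }, { ω₂ }, { ω₃ }, { ω₁, ω₂ }, { ω₁, ω₃ }, { ω₂, ω₃ }, S } (|σ(𝒞)| = 8).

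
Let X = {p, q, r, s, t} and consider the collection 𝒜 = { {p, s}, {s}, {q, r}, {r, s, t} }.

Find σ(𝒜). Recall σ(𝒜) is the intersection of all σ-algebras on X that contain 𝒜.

Initial family (6 sets): { {}, {s}, {p, s}, {q, r}, {r, s, t}, X }.
Pass 1 (8 new):
  {p, q}  = ᶜ of {r, s, t}
  {p, s, t}  = ᶜ of {q, r}
  {q, r, s}  = {q, r} ∪ {s}
  {q, r, t}  = ᶜ of {p, s}
  {p, q, r, s}  = {q, r} ∪ {p, s}
  {p, q, r, t}  = ᶜ of {s}
  {p, r, s, t}  = {r, s, t} ∪ {p, s}
  {q, r, s, t}  = {r, s, t} ∪ {q, r}
Pass 2. New:
  {p}  = ᶜ of {q, r, s, t}
  {q}  = ᶜ of {p, r, s, t}
  {t}  = ᶜ of {p, q, r, s}
  {p, t}  = ᶜ of {q, r, s}
  {p, q, r}  = {p, q} ∪ {q, r}
  {p, q, s}  = {p, q} ∪ {p, s}
  {p, q, s, t}  = {p, s, t} ∪ {p, q}
Pass 3 (6 new):
  {r}  = ᶜ of {p, q, s, t}
  {q, s}  = {q} ∪ {s}
  {q, t}  = {q} ∪ {t}
  {r, t}  = ᶜ of {p, q, s}
  {s, t}  = ᶜ of {p, q, r}
  {p, q, t}  = {q} ∪ {p, t}
Pass 4 adds 5:
  {p, r}  = {r} ∪ {p}
  {r, s}  = ᶜ of {p, q, t}
  {p, r, s}  = ᶜ of {q, t}
  {p, r, t}  = ᶜ of {q, s}
  {q, s, t}  = {q, t} ∪ {s, t}
Pass 5: already closed under ᶜ and ∪.

|σ(𝒜)| = 32.  σ(𝒜) = { {}, {p}, {q}, {r}, {s}, {t}, {p, q}, {p, r}, {p, s}, {p, t}, {q, r}, {q, s}, {q, t}, {r, s}, {r, t}, {s, t}, {p, q, r}, {p, q, s}, {p, q, t}, {p, r, s}, {p, r, t}, {p, s, t}, {q, r, s}, {q, r, t}, {q, s, t}, {r, s, t}, {p, q, r, s}, {p, q, r, t}, {p, q, s, t}, {p, r, s, t}, {q, r, s, t}, X }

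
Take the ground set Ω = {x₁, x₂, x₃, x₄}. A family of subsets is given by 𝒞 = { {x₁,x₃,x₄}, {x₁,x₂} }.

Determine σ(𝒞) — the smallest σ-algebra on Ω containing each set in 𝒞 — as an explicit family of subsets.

σ(𝒞) = { {}, {x₁}, {x₂}, {x₁,x₂}, {x₃,x₄}, {x₁,x₃,x₄}, {x₂,x₃,x₄}, Ω }

Check:
Seed the family with 𝒞 together with ∅ and Ω: { {}, {x₁,x₂}, {x₁,x₃,x₄}, Ω }.
Step 1 (2 new):
  {x₂}  = {x₁,x₃,x₄}ᶜ
  {x₃,x₄}  = {x₁,x₂}ᶜ
  |family| = 6
Step 2: +1 →
  {x₂,x₃,x₄}  = {x₃,x₄} ∪ {x₂}
  |family| = 7
Step 3. New:
  {x₁}  = {x₂,x₃,x₄}ᶜ
  |family| = 8
Step 4: already closed under ᶜ and ∪.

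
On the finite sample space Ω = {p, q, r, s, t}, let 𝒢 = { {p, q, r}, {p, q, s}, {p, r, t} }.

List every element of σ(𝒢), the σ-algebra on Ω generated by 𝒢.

Take S₀ = 𝒢 ∪ {∅, Ω} = { {}, {p, q, r}, {p, q, s}, {p, r, t}, Ω }.
Round 1 adds 5:
  {q, s}  = {p, r, t}ᶜ
  {r, t}  = {p, q, s}ᶜ
  {s, t}  = {p, q, r}ᶜ
  {p, q, r, s}  = {p, q, r} ∪ {p, q, s}
  {p, q, r, t}  = {p, q, r} ∪ {p, r, t}
  |family| = 10
Round 2. New:
  {s}  = {p, q, r, t}ᶜ
  {t}  = {p, q, r, s}ᶜ
  {q, s, t}  = {s, t} ∪ {q, s}
  {r, s, t}  = {s, t} ∪ {r, t}
  {p, q, s, t}  = {p, q, s} ∪ {s, t}
  {p, r, s, t}  = {p, r, t} ∪ {s, t}
  {q, r, s, t}  = {r, t} ∪ {q, s}
  |family| = 17
Round 3 (5 new):
  {p}  = {q, r, s, t}ᶜ
  {q}  = {p, r, s, t}ᶜ
  {r}  = {p, q, s, t}ᶜ
  {p, q}  = {r, s, t}ᶜ
  {p, r}  = {q, s, t}ᶜ
  |family| = 22
Round 4: 10 new —
  {p, s}  = {s} ∪ {p}
  {p, t}  = {t} ∪ {p}
  {q, r}  = {q} ∪ {r}
  {q, t}  = {q} ∪ {t}
  {r, s}  = {r} ∪ {s}
  {p, q, t}  = {p, q} ∪ {t}
  {p, r, s}  = {p, r} ∪ {s}
  {p, s, t}  = {s, t} ∪ {p}
  {q, r, s}  = {r} ∪ {q, s}
  {q, r, t}  = {q} ∪ {r, t}
  |family| = 32
Round 5: stable.

Hence σ(𝒢) has 32 members: { {}, {p}, {q}, {r}, {s}, {t}, {p, q}, {p, r}, {p, s}, {p, t}, {q, r}, {q, s}, {q, t}, {r, s}, {r, t}, {s, t}, {p, q, r}, {p, q, s}, {p, q, t}, {p, r, s}, {p, r, t}, {p, s, t}, {q, r, s}, {q, r, t}, {q, s, t}, {r, s, t}, {p, q, r, s}, {p, q, r, t}, {p, q, s, t}, {p, r, s, t}, {q, r, s, t}, Ω }.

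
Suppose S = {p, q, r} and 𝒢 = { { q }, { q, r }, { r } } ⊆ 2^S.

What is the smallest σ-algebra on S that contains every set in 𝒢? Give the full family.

Take S₀ = 𝒢 ∪ {∅, S} = { ∅, { q }, { r }, { q, r }, S }.
Round 1: +3 →
  { p }  = S∖{ q, r }
  { p, q }  = S∖{ r }
  { p, r }  = S∖{ q }
  |family| = 8
After Round 2 the family is unchanged; done.

Hence σ(𝒢) has 8 members: { ∅, { p }, { q }, { r }, { p, q }, { p, r }, { q, r }, S }.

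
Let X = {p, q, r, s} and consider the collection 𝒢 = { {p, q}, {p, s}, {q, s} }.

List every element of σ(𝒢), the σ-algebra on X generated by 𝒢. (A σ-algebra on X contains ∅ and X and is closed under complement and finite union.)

Initial family (5 sets): { {}, {p, q}, {p, s}, {q, s}, X }.
Step 1: +4 →
  {p, r}  = ᶜ of {q, s}
  {q, r}  = ᶜ of {p, s}
  {r, s}  = ᶜ of {p, q}
  {p, q, s}  = {p, s} ∪ {p, q}
  (now 9)
Step 2: +4 →
  {r}  = ᶜ of {p, q, s}
  {p, q, r}  = {p, q} ∪ {q, r}
  {p, r, s}  = {r, s} ∪ {p, s}
  {q, r, s}  = {r, s} ∪ {q, r}
  (now 13)
Step 3: 3 new —
  {p}  = ᶜ of {q, r, s}
  {q}  = ᶜ of {p, r, s}
  {s}  = ᶜ of {p, q, r}
  (now 16)
Step 4: stable.

σ(𝒢) = { {}, {p}, {q}, {r}, {s}, {p, q}, {p, r}, {p, s}, {q, r}, {q, s}, {r, s}, {p, q, r}, {p, q, s}, {p, r, s}, {q, r, s}, X }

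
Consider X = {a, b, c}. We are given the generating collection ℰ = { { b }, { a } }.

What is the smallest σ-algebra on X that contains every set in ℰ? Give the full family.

Initial family (4 sets): { ∅, { a }, { b }, X }.
Pass 1 (3 new):
  { a, b }  = { b } ∪ { a }
  { a, c }  = X∖{ b }
  { b, c }  = X∖{ a }
  [7 total]
Pass 2. New:
  { c }  = X∖{ a, b }
  [8 total]
Pass 3: already closed under ᶜ and ∪.

|σ(ℰ)| = 8.  σ(ℰ) = { ∅, { a }, { b }, { c }, { a, b }, { a, c }, { b, c }, X }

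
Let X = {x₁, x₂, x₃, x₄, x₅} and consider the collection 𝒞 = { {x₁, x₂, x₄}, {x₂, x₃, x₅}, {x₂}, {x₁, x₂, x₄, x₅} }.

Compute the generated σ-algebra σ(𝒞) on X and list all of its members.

Initial family (6 sets): { {}, {x₂}, {x₁, x₂, x₄}, {x₂, x₃, x₅}, {x₁, x₂, x₄, x₅}, X }.
Pass 1: +4 →
  {x₃}  = complement {x₁, x₂, x₄, x₅}
  {x₁, x₄}  = complement {x₂, x₃, x₅}
  {x₃, x₅}  = complement {x₁, x₂, x₄}
  {x₁, x₃, x₄, x₅}  = complement {x₂}
  — 10 sets.
Pass 2 adds 3:
  {x₂, x₃}  = {x₂} ∪ {x₃}
  {x₁, x₃, x₄}  = {x₃} ∪ {x₁, x₄}
  {x₁, x₂, x₃, x₄}  = {x₁, x₂, x₄} ∪ {x₃}
  — 13 sets.
Pass 3: +3 →
  {x₅}  = complement {x₁, x₂, x₃, x₄}
  {x₂, x₅}  = complement {x₁, x₃, x₄}
  {x₁, x₄, x₅}  = complement {x₂, x₃}
  — 16 sets.
After Pass 4 the family is unchanged; done.

Therefore σ(𝒞) = { {}, {x₂}, {x₃}, {x₅}, {x₁, x₄}, {x₂, x₃}, {x₂, x₅}, {x₃, x₅}, {x₁, x₂, x₄}, {x₁, x₃, x₄}, {x₁, x₄, x₅}, {x₂, x₃, x₅}, {x₁, x₂, x₃, x₄}, {x₁, x₂, x₄, x₅}, {x₁, x₃, x₄, x₅}, X } (|σ(𝒞)| = 16).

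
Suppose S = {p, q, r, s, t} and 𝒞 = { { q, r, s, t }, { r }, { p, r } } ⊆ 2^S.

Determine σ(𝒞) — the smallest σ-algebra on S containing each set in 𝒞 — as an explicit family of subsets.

|σ(𝒞)| = 8.  σ(𝒞) = { {}, { p }, { r }, { p, r }, { q, s, t }, { p, q, s, t }, { q, r, s, t }, S }

Working:
Start: 𝒞 ∪ {∅, S} = { {}, { r }, { p, r }, { q, r, s, t }, S }.
Pass 1 adds 3:
  { p }  = { q, r, s, t }ᶜ
  { q, s, t }  = { p, r }ᶜ
  { p, q, s, t }  = { r }ᶜ
  |family| = 8
Pass 2: stable.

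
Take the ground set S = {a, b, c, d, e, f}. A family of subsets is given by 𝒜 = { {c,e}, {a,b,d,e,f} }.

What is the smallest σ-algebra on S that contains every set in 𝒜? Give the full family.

Initial family (4 sets): { {}, {c,e}, {a,b,d,e,f}, S }.
Iteration 1 (2 new):
  {c}  = {a,b,d,e,f}ᶜ
  {a,b,d,f}  = {c,e}ᶜ
  |family| = 6
Iteration 2. New:
  {a,b,c,d,f}  = {c} ∪ {a,b,d,f}
  |family| = 7
Iteration 3: +1 →
  {e}  = {a,b,c,d,f}ᶜ
  |family| = 8
After Iteration 4 the family is unchanged; done.

σ(𝒜) = { {}, {c}, {e}, {c,e}, {a,b,d,f}, {a,b,c,d,f}, {a,b,d,e,f}, S }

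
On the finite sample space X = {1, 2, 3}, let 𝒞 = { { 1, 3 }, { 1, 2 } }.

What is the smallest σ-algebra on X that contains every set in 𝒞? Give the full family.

Seed the family with 𝒞 together with ∅ and X: { {}, { 1, 2 }, { 1, 3 }, X }.
Iteration 1: 2 new —
  { 2 }  = ᶜ of { 1, 3 }
  { 3 }  = ᶜ of { 1, 2 }
  |family| = 6
Iteration 2. New:
  { 2, 3 }  = { 3 } ∪ { 2 }
  |family| = 7
Iteration 3: 1 new —
  { 1 }  = ᶜ of { 2, 3 }
  |family| = 8
Iteration 4: closed — nothing new.

Therefore σ(𝒞) = { {}, { 1 }, { 2 }, { 3 }, { 1, 2 }, { 1, 3 }, { 2, 3 }, X } (|σ(𝒞)| = 8).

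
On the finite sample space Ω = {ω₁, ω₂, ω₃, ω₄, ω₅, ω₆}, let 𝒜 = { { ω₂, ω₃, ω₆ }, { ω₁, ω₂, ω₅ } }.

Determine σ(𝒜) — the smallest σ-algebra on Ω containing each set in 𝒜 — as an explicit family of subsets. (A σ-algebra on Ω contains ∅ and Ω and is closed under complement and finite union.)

Initial family (4 sets): { {  }, { ω₁, ω₂, ω₅ }, { ω₂, ω₃, ω₆ }, Ω }.
Pass 1. New:
  { ω₁, ω₄, ω₅ }  = { ω₂, ω₃, ω₆ }ᶜ
  { ω₃, ω₄, ω₆ }  = { ω₁, ω₂, ω₅ }ᶜ
  { ω₁, ω₂, ω₃, ω₅, ω₆ }  = { ω₁, ω₂, ω₅ } ∪ { ω₂, ω₃, ω₆ }
  (now 7)
Pass 2 (4 new):
  { ω₄ }  = { ω₁, ω₂, ω₃, ω₅, ω₆ }ᶜ
  { ω₁, ω₂, ω₄, ω₅ }  = { ω₁, ω₄, ω₅ } ∪ { ω₁, ω₂, ω₅ }
  { ω₂, ω₃, ω₄, ω₆ }  = { ω₂, ω₃, ω₆ } ∪ { ω₃, ω₄, ω₆ }
  { ω₁, ω₃, ω₄, ω₅, ω₆ }  = { ω₁, ω₄, ω₅ } ∪ { ω₃, ω₄, ω₆ }
  (now 11)
Pass 3. New:
  { ω₂ }  = { ω₁, ω₃, ω₄, ω₅, ω₆ }ᶜ
  { ω₁, ω₅ }  = { ω₂, ω₃, ω₄, ω₆ }ᶜ
  { ω₃, ω₆ }  = { ω₁, ω₂, ω₄, ω₅ }ᶜ
  (now 14)
Pass 4 (2 new):
  { ω₂, ω₄ }  = { ω₄ } ∪ { ω₂ }
  { ω₁, ω₃, ω₅, ω₆ }  = { ω₃, ω₆ } ∪ { ω₁, ω₅ }
  (now 16)
Pass 5: closed — nothing new.

Hence σ(𝒜) has 16 members: { {  }, { ω₂ }, { ω₄ }, { ω₁, ω₅ }, { ω₂, ω₄ }, { ω₃, ω₆ }, { ω₁, ω₂, ω₅ }, { ω₁, ω₄, ω₅ }, { ω₂, ω₃, ω₆ }, { ω₃, ω₄, ω₆ }, { ω₁, ω₂, ω₄, ω₅ }, { ω₁, ω₃, ω₅, ω₆ }, { ω₂, ω₃, ω₄, ω₆ }, { ω₁, ω₂, ω₃, ω₅, ω₆ }, { ω₁, ω₃, ω₄, ω₅, ω₆ }, Ω }.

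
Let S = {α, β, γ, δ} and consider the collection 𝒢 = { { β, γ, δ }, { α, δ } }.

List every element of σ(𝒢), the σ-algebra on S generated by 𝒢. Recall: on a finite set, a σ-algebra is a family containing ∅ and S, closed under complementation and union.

σ(𝒢) = { {  }, { α }, { δ }, { α, δ }, { β, γ }, { α, β, γ }, { β, γ, δ }, S }

Derivation:
Start: 𝒢 ∪ {∅, S} = { {  }, { α, δ }, { β, γ, δ }, S }.
Pass 1. New:
  { α }  = ᶜ of { β, γ, δ }
  { β, γ }  = ᶜ of { α, δ }
Pass 2 (1 new):
  { α, β, γ }  = { β, γ } ∪ { α }
Pass 3. New:
  { δ }  = ᶜ of { α, β, γ }
Pass 4: already closed under ᶜ and ∪.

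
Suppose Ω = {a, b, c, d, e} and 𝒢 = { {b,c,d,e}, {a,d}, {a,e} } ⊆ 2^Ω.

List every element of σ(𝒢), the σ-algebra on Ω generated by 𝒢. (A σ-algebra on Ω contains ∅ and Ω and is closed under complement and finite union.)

σ(𝒢) = { {}, {a}, {d}, {e}, {a,d}, {a,e}, {b,c}, {d,e}, {a,b,c}, {a,d,e}, {b,c,d}, {b,c,e}, {a,b,c,d}, {a,b,c,e}, {b,c,d,e}, Ω }

Working:
Initial family (5 sets): { {}, {a,d}, {a,e}, {b,c,d,e}, Ω }.
Iteration 1: +4 →
  {a}  = Ω∖{b,c,d,e}
  {a,d,e}  = {a,d} ∪ {a,e}
  {b,c,d}  = Ω∖{a,e}
  {b,c,e}  = Ω∖{a,d}
Iteration 2. New:
  {b,c}  = Ω∖{a,d,e}
  {a,b,c,d}  = {b,c,d} ∪ {a,d}
  {a,b,c,e}  = {b,c,e} ∪ {a,e}
Iteration 3 adds 3:
  {d}  = Ω∖{a,b,c,e}
  {e}  = Ω∖{a,b,c,d}
  {a,b,c}  = {b,c} ∪ {a}
Iteration 4. New:
  {d,e}  = Ω∖{a,b,c}
Iteration 5: no new sets; the family is a σ-algebra.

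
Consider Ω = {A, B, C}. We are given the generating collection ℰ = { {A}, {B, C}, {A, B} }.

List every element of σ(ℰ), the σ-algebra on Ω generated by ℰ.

|σ(ℰ)| = 8.  σ(ℰ) = { {}, {A}, {B}, {C}, {A, B}, {A, C}, {B, C}, Ω }

Working:
Initial family (5 sets): { {}, {A}, {A, B}, {B, C}, Ω }.
Iteration 1. New:
  {C}  = Ω∖{A, B}
  — 6 sets.
Iteration 2. New:
  {A, C}  = {C} ∪ {A}
  — 7 sets.
Iteration 3 adds 1:
  {B}  = Ω∖{A, C}
  — 8 sets.
Iteration 4: stable.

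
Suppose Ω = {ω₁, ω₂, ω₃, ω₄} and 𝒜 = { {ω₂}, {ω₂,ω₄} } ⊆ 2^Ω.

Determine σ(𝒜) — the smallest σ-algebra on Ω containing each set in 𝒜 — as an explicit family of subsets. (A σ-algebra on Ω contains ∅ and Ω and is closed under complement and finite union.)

Answer: σ(𝒜) = { ∅, {ω₂}, {ω₄}, {ω₁,ω₃}, {ω₂,ω₄}, {ω₁,ω₂,ω₃}, {ω₁,ω₃,ω₄}, Ω }

Working:
Start: 𝒜 ∪ {∅, Ω} = { ∅, {ω₂}, {ω₂,ω₄}, Ω }.
Step 1. New:
  {ω₁,ω₃}  = ᶜ of {ω₂,ω₄}
  {ω₁,ω₃,ω₄}  = ᶜ of {ω₂}
  (now 6)
Step 2: +1 →
  {ω₁,ω₂,ω₃}  = {ω₁,ω₃} ∪ {ω₂}
  (now 7)
Step 3 (1 new):
  {ω₄}  = ᶜ of {ω₁,ω₂,ω₃}
  (now 8)
Step 4 adds nothing — fixpoint reached.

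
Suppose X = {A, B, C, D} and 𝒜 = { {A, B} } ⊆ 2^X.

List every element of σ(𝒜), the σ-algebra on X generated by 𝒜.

Initial family (3 sets): { ∅, {A, B}, X }.
Pass 1: +1 →
  {C, D}  = X∖{A, B}
  [4 total]
Pass 2: stable.

Therefore σ(𝒜) = { ∅, {A, B}, {C, D}, X } (|σ(𝒜)| = 4).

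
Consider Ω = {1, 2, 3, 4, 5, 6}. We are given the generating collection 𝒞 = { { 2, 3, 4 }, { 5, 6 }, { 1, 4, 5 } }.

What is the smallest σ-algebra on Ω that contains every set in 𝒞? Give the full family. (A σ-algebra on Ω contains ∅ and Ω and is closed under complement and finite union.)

Answer: σ(𝒞) = { ∅, { 1 }, { 4 }, { 5 }, { 6 }, { 1, 4 }, { 1, 5 }, { 1, 6 }, { 2, 3 }, { 4, 5 }, { 4, 6 }, { 5, 6 }, { 1, 2, 3 }, { 1, 4, 5 }, { 1, 4, 6 }, { 1, 5, 6 }, { 2, 3, 4 }, { 2, 3, 5 }, { 2, 3, 6 }, { 4, 5, 6 }, { 1, 2, 3, 4 }, { 1, 2, 3, 5 }, { 1, 2, 3, 6 }, { 1, 4, 5, 6 }, { 2, 3, 4, 5 }, { 2, 3, 4, 6 }, { 2, 3, 5, 6 }, { 1, 2, 3, 4, 5 }, { 1, 2, 3, 4, 6 }, { 1, 2, 3, 5, 6 }, { 2, 3, 4, 5, 6 }, Ω }

Trace:
Take S₀ = 𝒞 ∪ {∅, Ω} = { ∅, { 5, 6 }, { 1, 4, 5 }, { 2, 3, 4 }, Ω }.
Iteration 1. New:
  { 1, 5, 6 }  = { 2, 3, 4 }ᶜ
  { 2, 3, 6 }  = { 1, 4, 5 }ᶜ
  { 1, 2, 3, 4 }  = { 5, 6 }ᶜ
  { 1, 4, 5, 6 }  = { 1, 4, 5 } ∪ { 5, 6 }
  { 1, 2, 3, 4, 5 }  = { 1, 4, 5 } ∪ { 2, 3, 4 }
  { 2, 3, 4, 5, 6 }  = { 2, 3, 4 } ∪ { 5, 6 }
  [11 total]
Iteration 2. New:
  { 1 }  = { 2, 3, 4, 5, 6 }ᶜ
  { 6 }  = { 1, 2, 3, 4, 5 }ᶜ
  { 2, 3 }  = { 1, 4, 5, 6 }ᶜ
  { 2, 3, 4, 6 }  = { 2, 3, 4 } ∪ { 2, 3, 6 }
  { 2, 3, 5, 6 }  = { 5, 6 } ∪ { 2, 3, 6 }
  { 1, 2, 3, 4, 6 }  = { 2, 3, 6 } ∪ { 1, 2, 3, 4 }
  { 1, 2, 3, 5, 6 }  = { 2, 3, 6 } ∪ { 1, 5, 6 }
  [18 total]
Iteration 3. New:
  { 4 }  = { 1, 2, 3, 5, 6 }ᶜ
  { 5 }  = { 1, 2, 3, 4, 6 }ᶜ
  { 1, 4 }  = { 2, 3, 5, 6 }ᶜ
  { 1, 5 }  = { 2, 3, 4, 6 }ᶜ
  { 1, 6 }  = { 1 } ∪ { 6 }
  { 1, 2, 3 }  = { 2, 3 } ∪ { 1 }
  { 1, 2, 3, 6 }  = { 2, 3, 6 } ∪ { 1 }
  [25 total]
Iteration 4 adds 7:
  { 4, 5 }  = { 1, 2, 3, 6 }ᶜ
  { 4, 6 }  = { 6 } ∪ { 4 }
  { 1, 4, 6 }  = { 1, 6 } ∪ { 1, 4 }
  { 2, 3, 5 }  = { 5 } ∪ { 2, 3 }
  { 4, 5, 6 }  = { 1, 2, 3 }ᶜ
  { 1, 2, 3, 5 }  = { 1, 2, 3 } ∪ { 5 }
  { 2, 3, 4, 5 }  = { 1, 6 }ᶜ
  [32 total]
Iteration 5: already closed under ᶜ and ∪.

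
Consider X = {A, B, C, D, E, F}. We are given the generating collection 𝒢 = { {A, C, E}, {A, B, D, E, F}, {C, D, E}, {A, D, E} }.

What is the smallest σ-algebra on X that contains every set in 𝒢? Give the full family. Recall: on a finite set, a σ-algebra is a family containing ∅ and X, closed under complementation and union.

|σ(𝒢)| = 32.  σ(𝒢) = { ∅, {A}, {C}, {D}, {E}, {A, C}, {A, D}, {A, E}, {B, F}, {C, D}, {C, E}, {D, E}, {A, B, F}, {A, C, D}, {A, C, E}, {A, D, E}, {B, C, F}, {B, D, F}, {B, E, F}, {C, D, E}, {A, B, C, F}, {A, B, D, F}, {A, B, E, F}, {A, C, D, E}, {B, C, D, F}, {B, C, E, F}, {B, D, E, F}, {A, B, C, D, F}, {A, B, C, E, F}, {A, B, D, E, F}, {B, C, D, E, F}, X }

Derivation:
Start: 𝒢 ∪ {∅, X} = { ∅, {A, C, E}, {A, D, E}, {C, D, E}, {A, B, D, E, F}, X }.
Iteration 1 (5 new):
  {C}  = X∖{A, B, D, E, F}
  {A, B, F}  = X∖{C, D, E}
  {B, C, F}  = X∖{A, D, E}
  {B, D, F}  = X∖{A, C, E}
  {A, C, D, E}  = {A, D, E} ∪ {C, D, E}
  (now 11)
Iteration 2: +6 →
  {B, F}  = X∖{A, C, D, E}
  {A, B, C, F}  = {B, C, F} ∪ {A, B, F}
  {A, B, D, F}  = {B, D, F} ∪ {A, B, F}
  {B, C, D, F}  = {B, D, F} ∪ {B, C, F}
  {A, B, C, E, F}  = {B, C, F} ∪ {A, C, E}
  {B, C, D, E, F}  = {B, D, F} ∪ {C, D, E}
  (now 17)
Iteration 3 (6 new):
  {A}  = X∖{B, C, D, E, F}
  {D}  = X∖{A, B, C, E, F}
  {A, E}  = X∖{B, C, D, F}
  {C, E}  = X∖{A, B, D, F}
  {D, E}  = X∖{A, B, C, F}
  {A, B, C, D, F}  = {B, D, F} ∪ {A, B, C, F}
  (now 23)
Iteration 4: 7 new —
  {E}  = X∖{A, B, C, D, F}
  {A, C}  = {A} ∪ {C}
  {A, D}  = {A} ∪ {D}
  {C, D}  = {C} ∪ {D}
  {A, B, E, F}  = {B, F} ∪ {A, E}
  {B, C, E, F}  = {B, C, F} ∪ {C, E}
  {B, D, E, F}  = {B, D, F} ∪ {D, E}
  (now 30)
Iteration 5 (2 new):
  {A, C, D}  = {C, D} ∪ {A}
  {B, E, F}  = {B, F} ∪ {E}
  (now 32)
Iteration 6: closed — nothing new.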